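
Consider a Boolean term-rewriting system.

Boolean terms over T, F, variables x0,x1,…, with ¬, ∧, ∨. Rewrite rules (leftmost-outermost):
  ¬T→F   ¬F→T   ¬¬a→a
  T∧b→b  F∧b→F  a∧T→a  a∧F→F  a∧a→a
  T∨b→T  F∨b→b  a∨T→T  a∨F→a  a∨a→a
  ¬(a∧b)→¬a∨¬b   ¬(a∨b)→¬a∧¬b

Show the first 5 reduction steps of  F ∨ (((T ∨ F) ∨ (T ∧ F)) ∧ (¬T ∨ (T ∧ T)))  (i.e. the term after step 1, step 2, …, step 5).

  start: F ∨ (((T ∨ F) ∨ (T ∧ F)) ∧ (¬T ∨ (T ∧ T)))
  →1  ((T ∨ F) ∨ (T ∧ F)) ∧ (¬T ∨ (T ∧ T))
  →2  (T ∨ (T ∧ F)) ∧ (¬T ∨ (T ∧ T))
  →3  T ∧ (¬T ∨ (T ∧ T))
  →4  ¬T ∨ (T ∧ T)
  →5  F ∨ (T ∧ T)

Answer: after 5 steps: F ∨ (T ∧ T)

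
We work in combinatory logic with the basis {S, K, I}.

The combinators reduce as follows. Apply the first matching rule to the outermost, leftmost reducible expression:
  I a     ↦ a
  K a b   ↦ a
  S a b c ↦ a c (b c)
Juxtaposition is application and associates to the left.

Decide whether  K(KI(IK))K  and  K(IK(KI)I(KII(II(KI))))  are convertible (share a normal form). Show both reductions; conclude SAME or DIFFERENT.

Term A:
  start: K(KI(IK))K
  →1  KI(IK)
  →2  I

Term B:
  start: K(IK(KI)I(KII(II(KI))))
  →1  K(K(KI)I(KII(II(KI))))
  →2  K(KI(KII(II(KI))))
  →3  KI

Answer: DIFFERENT — A ⇓ I, B ⇓ KI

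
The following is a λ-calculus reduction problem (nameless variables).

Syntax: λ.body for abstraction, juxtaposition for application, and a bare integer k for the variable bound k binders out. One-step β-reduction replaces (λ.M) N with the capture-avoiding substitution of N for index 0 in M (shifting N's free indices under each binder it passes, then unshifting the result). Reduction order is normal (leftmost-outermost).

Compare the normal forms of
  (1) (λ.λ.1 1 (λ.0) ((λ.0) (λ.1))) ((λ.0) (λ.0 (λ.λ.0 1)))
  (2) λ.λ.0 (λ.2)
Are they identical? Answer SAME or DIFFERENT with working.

Term A:
  start: (λ.λ.1 1 (λ.0) ((λ.0) (λ.1))) ((λ.0) (λ.0 (λ.λ.0 1)))
  step 1: λ.(λ.0) (λ.0 (λ.λ.0 1)) ((λ.0) (λ.0 (λ.λ.0 1))) (λ.0) ((λ.0) (λ.1))
  step 2: λ.(λ.0 (λ.λ.0 1)) ((λ.0) (λ.0 (λ.λ.0 1))) (λ.0) ((λ.0) (λ.1))
  step 3: λ.(λ.0) (λ.0 (λ.λ.0 1)) (λ.λ.0 1) (λ.0) ((λ.0) (λ.1))
  step 4: λ.(λ.0 (λ.λ.0 1)) (λ.λ.0 1) (λ.0) ((λ.0) (λ.1))
  step 5: λ.(λ.λ.0 1) (λ.λ.0 1) (λ.0) ((λ.0) (λ.1))
  step 6: λ.(λ.0 (λ.λ.0 1)) (λ.0) ((λ.0) (λ.1))
  step 7: λ.(λ.0) (λ.λ.0 1) ((λ.0) (λ.1))
  step 8: λ.(λ.λ.0 1) ((λ.0) (λ.1))
  step 9: λ.λ.0 ((λ.0) (λ.2))
  step 10: λ.λ.0 (λ.2)

Term B:
  start: λ.λ.0 (λ.2)

Answer: SAME — A ⇓ λ.λ.0 (λ.2), B ⇓ λ.λ.0 (λ.2)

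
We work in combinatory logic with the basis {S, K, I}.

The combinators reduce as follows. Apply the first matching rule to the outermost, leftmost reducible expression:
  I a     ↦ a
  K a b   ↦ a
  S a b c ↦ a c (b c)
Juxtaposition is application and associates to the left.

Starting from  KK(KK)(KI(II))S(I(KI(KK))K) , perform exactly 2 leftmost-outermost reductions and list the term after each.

  start: KK(KK)(KI(II))S(I(KI(KK))K)
  step 1: K(KI(II))S(I(KI(KK))K)
  step 2: KI(II)(I(KI(KK))K)

Answer: after 2 steps: KI(II)(I(KI(KK))K)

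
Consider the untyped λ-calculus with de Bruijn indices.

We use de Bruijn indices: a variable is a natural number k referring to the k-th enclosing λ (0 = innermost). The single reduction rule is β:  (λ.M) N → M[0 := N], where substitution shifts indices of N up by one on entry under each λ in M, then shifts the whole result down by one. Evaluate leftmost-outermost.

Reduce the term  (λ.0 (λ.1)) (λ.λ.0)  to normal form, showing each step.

  start: (λ.0 (λ.1)) (λ.λ.0)
  →1  (λ.λ.0) (λ.λ.λ.0)
  →2  λ.0

Answer: normal form = λ.0  (in 2 steps)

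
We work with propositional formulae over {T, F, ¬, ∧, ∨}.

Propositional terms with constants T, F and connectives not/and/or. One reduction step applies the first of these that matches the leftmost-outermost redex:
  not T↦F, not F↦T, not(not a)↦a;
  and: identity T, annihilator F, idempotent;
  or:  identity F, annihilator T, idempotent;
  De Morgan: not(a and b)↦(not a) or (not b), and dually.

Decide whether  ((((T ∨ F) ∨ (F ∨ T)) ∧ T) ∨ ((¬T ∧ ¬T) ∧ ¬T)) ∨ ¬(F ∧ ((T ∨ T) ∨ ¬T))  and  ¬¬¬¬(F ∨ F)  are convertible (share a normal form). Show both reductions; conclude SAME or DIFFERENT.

Answer: DIFFERENT — A ⇓ T, B ⇓ F

Working:
Term A:
  start: ((((T ∨ F) ∨ (F ∨ T)) ∧ T) ∨ ((¬T ∧ ¬T) ∧ ¬T)) ∨ ¬(F ∧ ((T ∨ T) ∨ ¬T))
  step 1: (((T ∨ F) ∨ (F ∨ T)) ∨ ((¬T ∧ ¬T) ∧ ¬T)) ∨ ¬(F ∧ ((T ∨ T) ∨ ¬T))
  step 2: ((T ∨ (F ∨ T)) ∨ ((¬T ∧ ¬T) ∧ ¬T)) ∨ ¬(F ∧ ((T ∨ T) ∨ ¬T))
  step 3: (T ∨ ((¬T ∧ ¬T) ∧ ¬T)) ∨ ¬(F ∧ ((T ∨ T) ∨ ¬T))
  step 4: T ∨ ¬(F ∧ ((T ∨ T) ∨ ¬T))
  step 5: T

Term B:
  start: ¬¬¬¬(F ∨ F)
  step 1: ¬¬(F ∨ F)
  step 2: F ∨ F
  step 3: F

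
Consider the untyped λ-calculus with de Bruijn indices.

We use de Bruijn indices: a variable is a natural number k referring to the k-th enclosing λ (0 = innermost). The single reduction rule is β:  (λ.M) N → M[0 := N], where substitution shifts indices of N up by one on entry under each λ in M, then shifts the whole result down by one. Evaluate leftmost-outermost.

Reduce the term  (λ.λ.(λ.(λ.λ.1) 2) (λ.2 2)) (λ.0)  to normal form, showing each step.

Answer: normal form = λ.λ.λ.0  (in 3 steps)

Derivation:
  start: (λ.λ.(λ.(λ.λ.1) 2) (λ.2 2)) (λ.0)
  [1] λ.(λ.(λ.λ.1) (λ.0)) (λ.(λ.0) (λ.0))
  [2] λ.(λ.λ.1) (λ.0)
  [3] λ.λ.λ.0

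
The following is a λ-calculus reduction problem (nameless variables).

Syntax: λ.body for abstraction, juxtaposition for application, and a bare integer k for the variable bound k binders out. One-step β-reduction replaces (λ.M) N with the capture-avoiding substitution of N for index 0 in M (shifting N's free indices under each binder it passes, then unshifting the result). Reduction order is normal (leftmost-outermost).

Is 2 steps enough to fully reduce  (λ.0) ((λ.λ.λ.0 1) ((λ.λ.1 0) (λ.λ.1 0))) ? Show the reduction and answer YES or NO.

  start: (λ.0) ((λ.λ.λ.0 1) ((λ.λ.1 0) (λ.λ.1 0)))
  →1  (λ.λ.λ.0 1) ((λ.λ.1 0) (λ.λ.1 0))
  →2  λ.λ.0 1

Answer: YES — reaches normal form λ.λ.0 1 in 2 ≤ 2 steps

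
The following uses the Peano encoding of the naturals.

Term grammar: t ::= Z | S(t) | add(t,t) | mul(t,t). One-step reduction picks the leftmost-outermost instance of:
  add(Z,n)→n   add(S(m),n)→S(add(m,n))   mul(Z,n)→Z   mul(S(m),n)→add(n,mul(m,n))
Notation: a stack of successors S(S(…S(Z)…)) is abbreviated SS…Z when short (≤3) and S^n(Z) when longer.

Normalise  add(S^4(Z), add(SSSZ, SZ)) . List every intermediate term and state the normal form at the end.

Answer: normal form = S^8(Z)  (in 9 steps)

Working:
  start: add(S^4(Z), add(SSSZ, SZ))
  [1] S(add(SSSZ, add(SSSZ, SZ)))
  [2] S(S(add(SSZ, add(SSSZ, SZ))))
  [3] S(S(S(add(SZ, add(SSSZ, SZ)))))
  [4] S(S(S(S(add(Z, add(SSSZ, SZ))))))
  [5] S(S(S(S(add(SSSZ, SZ)))))
  [6] S(S(S(S(S(add(SSZ, SZ))))))
  [7] S(S(S(S(S(S(add(SZ, SZ)))))))
  [8] S(S(S(S(S(S(S(add(Z, SZ))))))))
  [9] S^8(Z)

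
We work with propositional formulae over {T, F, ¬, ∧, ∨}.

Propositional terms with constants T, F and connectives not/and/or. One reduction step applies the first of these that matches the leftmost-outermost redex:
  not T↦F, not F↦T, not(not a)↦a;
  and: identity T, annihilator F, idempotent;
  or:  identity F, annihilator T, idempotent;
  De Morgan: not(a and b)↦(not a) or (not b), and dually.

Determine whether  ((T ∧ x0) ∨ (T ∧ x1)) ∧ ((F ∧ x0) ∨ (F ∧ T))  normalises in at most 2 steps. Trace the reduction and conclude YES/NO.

Answer: NO — after 2 steps the term is (x0 ∨ x1) ∧ ((F ∧ x0) ∨ (F ∧ T)), not yet normal

Reduction:
  start: ((T ∧ x0) ∨ (T ∧ x1)) ∧ ((F ∧ x0) ∨ (F ∧ T))
  [1] (x0 ∨ (T ∧ x1)) ∧ ((F ∧ x0) ∨ (F ∧ T))
  [2] (x0 ∨ x1) ∧ ((F ∧ x0) ∨ (F ∧ T))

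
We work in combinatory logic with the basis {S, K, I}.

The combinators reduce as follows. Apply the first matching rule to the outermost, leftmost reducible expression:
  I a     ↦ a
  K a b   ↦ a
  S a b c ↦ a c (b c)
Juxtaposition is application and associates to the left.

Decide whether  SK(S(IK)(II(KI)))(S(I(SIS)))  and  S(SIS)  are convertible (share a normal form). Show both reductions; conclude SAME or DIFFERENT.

Answer: SAME — A ⇓ S(SIS), B ⇓ S(SIS)

Working:
Term A:
  start: SK(S(IK)(II(KI)))(S(I(SIS)))
  step 1: K(S(I(SIS)))(S(IK)(II(KI))(S(I(SIS))))
  step 2: S(I(SIS))
  step 3: S(SIS)

Term B:
  start: S(SIS)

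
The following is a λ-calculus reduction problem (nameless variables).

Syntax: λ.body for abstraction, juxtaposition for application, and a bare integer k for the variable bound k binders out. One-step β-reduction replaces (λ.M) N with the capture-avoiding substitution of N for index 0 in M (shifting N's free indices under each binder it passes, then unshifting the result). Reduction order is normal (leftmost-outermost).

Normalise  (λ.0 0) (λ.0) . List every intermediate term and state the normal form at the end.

Answer: normal form = λ.0  (in 2 steps)

Working:
  start: (λ.0 0) (λ.0)
  [1] (λ.0) (λ.0)
  [2] λ.0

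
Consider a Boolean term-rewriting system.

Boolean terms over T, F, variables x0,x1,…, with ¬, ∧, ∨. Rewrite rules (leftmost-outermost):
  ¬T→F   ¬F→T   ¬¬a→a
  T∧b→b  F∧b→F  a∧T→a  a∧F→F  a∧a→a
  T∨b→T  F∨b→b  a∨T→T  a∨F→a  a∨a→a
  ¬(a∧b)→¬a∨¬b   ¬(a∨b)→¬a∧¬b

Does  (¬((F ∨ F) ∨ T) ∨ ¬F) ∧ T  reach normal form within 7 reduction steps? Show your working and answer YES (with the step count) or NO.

  start: (¬((F ∨ F) ∨ T) ∨ ¬F) ∧ T
  →1  ¬((F ∨ F) ∨ T) ∨ ¬F
  →2  (¬(F ∨ F) ∧ ¬T) ∨ ¬F
  →3  ((¬F ∧ ¬F) ∧ ¬T) ∨ ¬F
  →4  (¬F ∧ ¬T) ∨ ¬F
  →5  (T ∧ ¬T) ∨ ¬F
  →6  ¬T ∨ ¬F
  →7  F ∨ ¬F

Answer: NO — after 7 steps the term is F ∨ ¬F, not yet normal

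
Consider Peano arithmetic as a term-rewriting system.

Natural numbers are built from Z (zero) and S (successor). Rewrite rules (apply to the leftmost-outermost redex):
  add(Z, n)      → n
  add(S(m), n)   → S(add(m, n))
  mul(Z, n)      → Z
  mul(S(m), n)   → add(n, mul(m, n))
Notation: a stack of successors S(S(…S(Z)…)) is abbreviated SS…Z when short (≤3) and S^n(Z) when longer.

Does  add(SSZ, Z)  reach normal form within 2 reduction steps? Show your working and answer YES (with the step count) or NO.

  start: add(SSZ, Z)
  [1] S(add(SZ, Z))
  [2] S(S(add(Z, Z)))

Answer: NO — after 2 steps the term is S(S(add(Z, Z))), not yet normal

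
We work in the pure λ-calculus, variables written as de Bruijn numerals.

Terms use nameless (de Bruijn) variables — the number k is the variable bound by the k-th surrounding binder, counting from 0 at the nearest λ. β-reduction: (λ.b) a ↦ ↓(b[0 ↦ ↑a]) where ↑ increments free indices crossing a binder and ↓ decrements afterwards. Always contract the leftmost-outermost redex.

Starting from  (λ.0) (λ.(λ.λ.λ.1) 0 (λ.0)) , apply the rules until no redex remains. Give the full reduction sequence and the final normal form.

  start: (λ.0) (λ.(λ.λ.λ.1) 0 (λ.0))
  [1] λ.(λ.λ.λ.1) 0 (λ.0)
  [2] λ.(λ.λ.1) (λ.0)
  [3] λ.λ.λ.0

Answer: normal form = λ.λ.λ.0  (in 3 steps)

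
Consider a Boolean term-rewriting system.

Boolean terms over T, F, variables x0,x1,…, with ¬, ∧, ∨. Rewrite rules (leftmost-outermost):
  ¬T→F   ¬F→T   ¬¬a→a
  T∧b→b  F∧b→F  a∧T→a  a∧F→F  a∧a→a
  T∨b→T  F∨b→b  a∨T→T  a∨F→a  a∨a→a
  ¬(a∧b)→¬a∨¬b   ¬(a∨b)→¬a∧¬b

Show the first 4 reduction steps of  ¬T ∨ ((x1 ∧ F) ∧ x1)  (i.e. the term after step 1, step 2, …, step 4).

Answer: after 4 steps: F

Working:
  start: ¬T ∨ ((x1 ∧ F) ∧ x1)
  step 1: F ∨ ((x1 ∧ F) ∧ x1)
  step 2: (x1 ∧ F) ∧ x1
  step 3: F ∧ x1
  step 4: F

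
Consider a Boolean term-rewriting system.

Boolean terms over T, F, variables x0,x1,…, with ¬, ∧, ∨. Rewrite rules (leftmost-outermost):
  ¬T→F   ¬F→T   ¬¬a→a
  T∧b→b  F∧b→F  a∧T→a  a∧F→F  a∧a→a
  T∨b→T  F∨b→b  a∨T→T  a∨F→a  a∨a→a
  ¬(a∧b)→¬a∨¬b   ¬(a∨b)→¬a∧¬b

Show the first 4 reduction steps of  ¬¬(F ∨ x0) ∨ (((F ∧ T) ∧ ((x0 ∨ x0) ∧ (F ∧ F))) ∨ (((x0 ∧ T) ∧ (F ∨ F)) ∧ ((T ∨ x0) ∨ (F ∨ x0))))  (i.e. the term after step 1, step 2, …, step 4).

Answer: after 4 steps: x0 ∨ (F ∨ (((x0 ∧ T) ∧ (F ∨ F)) ∧ ((T ∨ x0) ∨ (F ∨ x0))))

Working:
  start: ¬¬(F ∨ x0) ∨ (((F ∧ T) ∧ ((x0 ∨ x0) ∧ (F ∧ F))) ∨ (((x0 ∧ T) ∧ (F ∨ F)) ∧ ((T ∨ x0) ∨ (F ∨ x0))))
  →1  (F ∨ x0) ∨ (((F ∧ T) ∧ ((x0 ∨ x0) ∧ (F ∧ F))) ∨ (((x0 ∧ T) ∧ (F ∨ F)) ∧ ((T ∨ x0) ∨ (F ∨ x0))))
  →2  x0 ∨ (((F ∧ T) ∧ ((x0 ∨ x0) ∧ (F ∧ F))) ∨ (((x0 ∧ T) ∧ (F ∨ F)) ∧ ((T ∨ x0) ∨ (F ∨ x0))))
  →3  x0 ∨ ((F ∧ ((x0 ∨ x0) ∧ (F ∧ F))) ∨ (((x0 ∧ T) ∧ (F ∨ F)) ∧ ((T ∨ x0) ∨ (F ∨ x0))))
  →4  x0 ∨ (F ∨ (((x0 ∧ T) ∧ (F ∨ F)) ∧ ((T ∨ x0) ∨ (F ∨ x0))))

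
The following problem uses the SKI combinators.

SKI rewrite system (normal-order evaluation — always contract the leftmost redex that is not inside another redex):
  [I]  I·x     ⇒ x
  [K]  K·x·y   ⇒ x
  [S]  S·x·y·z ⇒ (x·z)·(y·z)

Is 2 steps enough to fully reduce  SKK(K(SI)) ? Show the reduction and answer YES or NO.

  start: SKK(K(SI))
  →1  K(K(SI))(K(K(SI)))
  →2  K(SI)

Answer: YES — reaches normal form K(SI) in 2 ≤ 2 steps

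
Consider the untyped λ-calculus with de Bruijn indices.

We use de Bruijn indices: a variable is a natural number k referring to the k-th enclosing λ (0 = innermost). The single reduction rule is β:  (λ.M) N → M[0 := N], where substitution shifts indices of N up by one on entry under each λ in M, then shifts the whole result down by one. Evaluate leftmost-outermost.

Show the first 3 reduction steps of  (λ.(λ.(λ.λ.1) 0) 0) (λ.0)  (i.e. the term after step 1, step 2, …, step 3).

Answer: after 3 steps: λ.λ.0

Reduction:
  start: (λ.(λ.(λ.λ.1) 0) 0) (λ.0)
  step 1: (λ.(λ.λ.1) 0) (λ.0)
  step 2: (λ.λ.1) (λ.0)
  step 3: λ.λ.0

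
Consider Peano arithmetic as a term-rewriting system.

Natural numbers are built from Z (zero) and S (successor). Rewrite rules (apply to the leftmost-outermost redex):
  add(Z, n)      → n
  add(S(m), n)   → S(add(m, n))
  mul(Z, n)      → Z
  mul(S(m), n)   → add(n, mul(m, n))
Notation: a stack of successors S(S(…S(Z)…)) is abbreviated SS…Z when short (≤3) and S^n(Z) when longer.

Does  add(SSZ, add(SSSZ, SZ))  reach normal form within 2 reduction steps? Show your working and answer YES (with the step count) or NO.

  start: add(SSZ, add(SSSZ, SZ))
  step 1: S(add(SZ, add(SSSZ, SZ)))
  step 2: S(S(add(Z, add(SSSZ, SZ))))

Answer: NO — after 2 steps the term is S(S(add(Z, add(SSSZ, SZ)))), not yet normal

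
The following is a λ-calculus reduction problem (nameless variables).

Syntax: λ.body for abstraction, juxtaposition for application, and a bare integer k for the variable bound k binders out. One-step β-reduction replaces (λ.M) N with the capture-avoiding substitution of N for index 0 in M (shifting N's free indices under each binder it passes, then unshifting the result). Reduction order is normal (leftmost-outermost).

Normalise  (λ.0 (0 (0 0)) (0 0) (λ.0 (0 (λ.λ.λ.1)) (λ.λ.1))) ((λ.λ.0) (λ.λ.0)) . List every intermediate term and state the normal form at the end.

  start: (λ.0 (0 (0 0)) (0 0) (λ.0 (0 (λ.λ.λ.1)) (λ.λ.1))) ((λ.λ.0) (λ.λ.0))
  step 1: (λ.λ.0) (λ.λ.0) ((λ.λ.0) (λ.λ.0) ((λ.λ.0) (λ.λ.0) ((λ.λ.0) (λ.λ.0)))) ((λ.λ.0) (λ.λ.0) ((λ.λ.0) (λ.λ.0))) (λ.0 (0 (λ.λ.λ.1)) (λ.λ.1))
  step 2: (λ.0) ((λ.λ.0) (λ.λ.0) ((λ.λ.0) (λ.λ.0) ((λ.λ.0) (λ.λ.0)))) ((λ.λ.0) (λ.λ.0) ((λ.λ.0) (λ.λ.0))) (λ.0 (0 (λ.λ.λ.1)) (λ.λ.1))
  step 3: (λ.λ.0) (λ.λ.0) ((λ.λ.0) (λ.λ.0) ((λ.λ.0) (λ.λ.0))) ((λ.λ.0) (λ.λ.0) ((λ.λ.0) (λ.λ.0))) (λ.0 (0 (λ.λ.λ.1)) (λ.λ.1))
  step 4: (λ.0) ((λ.λ.0) (λ.λ.0) ((λ.λ.0) (λ.λ.0))) ((λ.λ.0) (λ.λ.0) ((λ.λ.0) (λ.λ.0))) (λ.0 (0 (λ.λ.λ.1)) (λ.λ.1))
  step 5: (λ.λ.0) (λ.λ.0) ((λ.λ.0) (λ.λ.0)) ((λ.λ.0) (λ.λ.0) ((λ.λ.0) (λ.λ.0))) (λ.0 (0 (λ.λ.λ.1)) (λ.λ.1))
  step 6: (λ.0) ((λ.λ.0) (λ.λ.0)) ((λ.λ.0) (λ.λ.0) ((λ.λ.0) (λ.λ.0))) (λ.0 (0 (λ.λ.λ.1)) (λ.λ.1))
  step 7: (λ.λ.0) (λ.λ.0) ((λ.λ.0) (λ.λ.0) ((λ.λ.0) (λ.λ.0))) (λ.0 (0 (λ.λ.λ.1)) (λ.λ.1))
  step 8: (λ.0) ((λ.λ.0) (λ.λ.0) ((λ.λ.0) (λ.λ.0))) (λ.0 (0 (λ.λ.λ.1)) (λ.λ.1))
  step 9: (λ.λ.0) (λ.λ.0) ((λ.λ.0) (λ.λ.0)) (λ.0 (0 (λ.λ.λ.1)) (λ.λ.1))
  step 10: (λ.0) ((λ.λ.0) (λ.λ.0)) (λ.0 (0 (λ.λ.λ.1)) (λ.λ.1))
  step 11: (λ.λ.0) (λ.λ.0) (λ.0 (0 (λ.λ.λ.1)) (λ.λ.1))
  step 12: (λ.0) (λ.0 (0 (λ.λ.λ.1)) (λ.λ.1))
  step 13: λ.0 (0 (λ.λ.λ.1)) (λ.λ.1)

Answer: normal form = λ.0 (0 (λ.λ.λ.1)) (λ.λ.1)  (in 13 steps)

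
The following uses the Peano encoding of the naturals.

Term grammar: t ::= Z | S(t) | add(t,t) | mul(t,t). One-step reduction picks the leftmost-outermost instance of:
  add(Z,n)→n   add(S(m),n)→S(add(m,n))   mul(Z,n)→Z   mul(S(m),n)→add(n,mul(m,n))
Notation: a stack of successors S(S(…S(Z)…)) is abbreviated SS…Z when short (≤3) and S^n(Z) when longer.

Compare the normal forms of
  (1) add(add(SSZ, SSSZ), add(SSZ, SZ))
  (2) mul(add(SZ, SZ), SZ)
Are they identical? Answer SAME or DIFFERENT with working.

Term A:
  start: add(add(SSZ, SSSZ), add(SSZ, SZ))
  step 1: add(S(add(SZ, SSSZ)), add(SSZ, SZ))
  step 2: S(add(add(SZ, SSSZ), add(SSZ, SZ)))
  step 3: S(add(S(add(Z, SSSZ)), add(SSZ, SZ)))
  step 4: S(S(add(add(Z, SSSZ), add(SSZ, SZ))))
  step 5: S(S(add(SSSZ, add(SSZ, SZ))))
  step 6: S(S(S(add(SSZ, add(SSZ, SZ)))))
  step 7: S(S(S(S(add(SZ, add(SSZ, SZ))))))
  step 8: S(S(S(S(S(add(Z, add(SSZ, SZ)))))))
  step 9: S(S(S(S(S(add(SSZ, SZ))))))
  step 10: S(S(S(S(S(S(add(SZ, SZ)))))))
  step 11: S(S(S(S(S(S(S(add(Z, SZ))))))))
  step 12: S^8(Z)

Term B:
  start: mul(add(SZ, SZ), SZ)
  step 1: mul(S(add(Z, SZ)), SZ)
  step 2: add(SZ, mul(add(Z, SZ), SZ))
  step 3: S(add(Z, mul(add(Z, SZ), SZ)))
  step 4: S(mul(add(Z, SZ), SZ))
  step 5: S(mul(SZ, SZ))
  step 6: S(add(SZ, mul(Z, SZ)))
  step 7: S(S(add(Z, mul(Z, SZ))))
  step 8: S(S(mul(Z, SZ)))
  step 9: SSZ

Answer: DIFFERENT — A ⇓ S^8(Z), B ⇓ SSZ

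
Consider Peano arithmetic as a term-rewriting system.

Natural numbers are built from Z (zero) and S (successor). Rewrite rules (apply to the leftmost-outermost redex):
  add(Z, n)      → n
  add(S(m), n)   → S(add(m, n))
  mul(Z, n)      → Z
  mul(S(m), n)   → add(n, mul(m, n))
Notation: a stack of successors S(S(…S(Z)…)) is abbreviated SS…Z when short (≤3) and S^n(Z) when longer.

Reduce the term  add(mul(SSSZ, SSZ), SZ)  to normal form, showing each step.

Answer: normal form = S^7(Z)  (in 20 steps)

Reduction:
  start: add(mul(SSSZ, SSZ), SZ)
  step 1: add(add(SSZ, mul(SSZ, SSZ)), SZ)
  step 2: add(S(add(SZ, mul(SSZ, SSZ))), SZ)
  step 3: S(add(add(SZ, mul(SSZ, SSZ)), SZ))
  step 4: S(add(S(add(Z, mul(SSZ, SSZ))), SZ))
  step 5: S(S(add(add(Z, mul(SSZ, SSZ)), SZ)))
  step 6: S(S(add(mul(SSZ, SSZ), SZ)))
  step 7: S(S(add(add(SSZ, mul(SZ, SSZ)), SZ)))
  step 8: S(S(add(S(add(SZ, mul(SZ, SSZ))), SZ)))
  step 9: S(S(S(add(add(SZ, mul(SZ, SSZ)), SZ))))
  step 10: S(S(S(add(S(add(Z, mul(SZ, SSZ))), SZ))))
  step 11: S(S(S(S(add(add(Z, mul(SZ, SSZ)), SZ)))))
  step 12: S(S(S(S(add(mul(SZ, SSZ), SZ)))))
  step 13: S(S(S(S(add(add(SSZ, mul(Z, SSZ)), SZ)))))
  step 14: S(S(S(S(add(S(add(SZ, mul(Z, SSZ))), SZ)))))
  step 15: S(S(S(S(S(add(add(SZ, mul(Z, SSZ)), SZ))))))
  step 16: S(S(S(S(S(add(S(add(Z, mul(Z, SSZ))), SZ))))))
  step 17: S(S(S(S(S(S(add(add(Z, mul(Z, SSZ)), SZ)))))))
  step 18: S(S(S(S(S(S(add(mul(Z, SSZ), SZ)))))))
  step 19: S(S(S(S(S(S(add(Z, SZ)))))))
  step 20: S^7(Z)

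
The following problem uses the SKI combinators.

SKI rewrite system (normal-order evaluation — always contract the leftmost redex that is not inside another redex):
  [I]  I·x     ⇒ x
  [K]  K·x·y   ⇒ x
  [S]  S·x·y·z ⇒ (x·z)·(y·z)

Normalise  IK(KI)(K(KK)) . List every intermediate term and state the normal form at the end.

  start: IK(KI)(K(KK))
  step 1: K(KI)(K(KK))
  step 2: KI

Answer: normal form = KI  (in 2 steps)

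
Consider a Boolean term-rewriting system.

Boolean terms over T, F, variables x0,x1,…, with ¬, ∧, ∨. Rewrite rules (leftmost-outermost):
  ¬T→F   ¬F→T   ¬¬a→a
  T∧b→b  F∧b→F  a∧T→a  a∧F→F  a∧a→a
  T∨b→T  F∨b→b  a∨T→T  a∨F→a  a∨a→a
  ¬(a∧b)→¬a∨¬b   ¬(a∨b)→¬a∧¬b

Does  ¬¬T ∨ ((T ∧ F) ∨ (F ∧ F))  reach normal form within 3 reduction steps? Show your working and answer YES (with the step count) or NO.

  start: ¬¬T ∨ ((T ∧ F) ∨ (F ∧ F))
  step 1: T ∨ ((T ∧ F) ∨ (F ∧ F))
  step 2: T

Answer: YES — reaches normal form T in 2 ≤ 3 steps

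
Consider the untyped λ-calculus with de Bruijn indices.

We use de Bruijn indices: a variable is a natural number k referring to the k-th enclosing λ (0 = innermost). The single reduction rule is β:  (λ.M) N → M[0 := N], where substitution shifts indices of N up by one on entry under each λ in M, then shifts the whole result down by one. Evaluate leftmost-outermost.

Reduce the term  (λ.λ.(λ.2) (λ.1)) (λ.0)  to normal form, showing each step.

  start: (λ.λ.(λ.2) (λ.1)) (λ.0)
  [1] λ.(λ.λ.0) (λ.1)
  [2] λ.λ.0

Answer: normal form = λ.λ.0  (in 2 steps)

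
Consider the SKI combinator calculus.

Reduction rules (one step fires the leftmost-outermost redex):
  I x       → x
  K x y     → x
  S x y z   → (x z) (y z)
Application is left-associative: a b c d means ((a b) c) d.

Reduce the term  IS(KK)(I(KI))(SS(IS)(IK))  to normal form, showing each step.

  start: IS(KK)(I(KI))(SS(IS)(IK))
  step 1: S(KK)(I(KI))(SS(IS)(IK))
  step 2: KK(SS(IS)(IK))(I(KI)(SS(IS)(IK)))
  step 3: K(I(KI)(SS(IS)(IK)))
  step 4: K(KI(SS(IS)(IK)))
  step 5: KI

Answer: normal form = KI  (in 5 steps)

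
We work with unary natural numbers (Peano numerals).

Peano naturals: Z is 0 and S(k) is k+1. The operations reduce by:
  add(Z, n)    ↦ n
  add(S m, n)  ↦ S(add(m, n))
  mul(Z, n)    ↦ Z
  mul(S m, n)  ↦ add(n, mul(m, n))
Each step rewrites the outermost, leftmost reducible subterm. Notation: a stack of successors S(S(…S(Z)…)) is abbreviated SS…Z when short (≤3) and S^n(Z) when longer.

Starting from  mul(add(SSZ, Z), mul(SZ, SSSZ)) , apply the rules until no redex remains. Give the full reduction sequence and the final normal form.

  start: mul(add(SSZ, Z), mul(SZ, SSSZ))
  →1  mul(S(add(SZ, Z)), mul(SZ, SSSZ))
  →2  add(mul(SZ, SSSZ), mul(add(SZ, Z), mul(SZ, SSSZ)))
  →3  add(add(SSSZ, mul(Z, SSSZ)), mul(add(SZ, Z), mul(SZ, SSSZ)))
  →4  add(S(add(SSZ, mul(Z, SSSZ))), mul(add(SZ, Z), mul(SZ, SSSZ)))
  →5  S(add(add(SSZ, mul(Z, SSSZ)), mul(add(SZ, Z), mul(SZ, SSSZ))))
  →6  S(add(S(add(SZ, mul(Z, SSSZ))), mul(add(SZ, Z), mul(SZ, SSSZ))))
  →7  S(S(add(add(SZ, mul(Z, SSSZ)), mul(add(SZ, Z), mul(SZ, SSSZ)))))
  →8  S(S(add(S(add(Z, mul(Z, SSSZ))), mul(add(SZ, Z), mul(SZ, SSSZ)))))
  →9  S(S(S(add(add(Z, mul(Z, SSSZ)), mul(add(SZ, Z), mul(SZ, SSSZ))))))
  →10  S(S(S(add(mul(Z, SSSZ), mul(add(SZ, Z), mul(SZ, SSSZ))))))
  →11  S(S(S(add(Z, mul(add(SZ, Z), mul(SZ, SSSZ))))))
  →12  S(S(S(mul(add(SZ, Z), mul(SZ, SSSZ)))))
  →13  S(S(S(mul(S(add(Z, Z)), mul(SZ, SSSZ)))))
  →14  S(S(S(add(mul(SZ, SSSZ), mul(add(Z, Z), mul(SZ, SSSZ))))))
  →15  S(S(S(add(add(SSSZ, mul(Z, SSSZ)), mul(add(Z, Z), mul(SZ, SSSZ))))))
  →16  S(S(S(add(S(add(SSZ, mul(Z, SSSZ))), mul(add(Z, Z), mul(SZ, SSSZ))))))
  →17  S(S(S(S(add(add(SSZ, mul(Z, SSSZ)), mul(add(Z, Z), mul(SZ, SSSZ)))))))
  →18  S(S(S(S(add(S(add(SZ, mul(Z, SSSZ))), mul(add(Z, Z), mul(SZ, SSSZ)))))))
  →19  S(S(S(S(S(add(add(SZ, mul(Z, SSSZ)), mul(add(Z, Z), mul(SZ, SSSZ))))))))
  →20  S(S(S(S(S(add(S(add(Z, mul(Z, SSSZ))), mul(add(Z, Z), mul(SZ, SSSZ))))))))
  →21  S(S(S(S(S(S(add(add(Z, mul(Z, SSSZ)), mul(add(Z, Z), mul(SZ, SSSZ)))))))))
  →22  S(S(S(S(S(S(add(mul(Z, SSSZ), mul(add(Z, Z), mul(SZ, SSSZ)))))))))
  →23  S(S(S(S(S(S(add(Z, mul(add(Z, Z), mul(SZ, SSSZ)))))))))
  →24  S(S(S(S(S(S(mul(add(Z, Z), mul(SZ, SSSZ))))))))
  →25  S(S(S(S(S(S(mul(Z, mul(SZ, SSSZ))))))))
  →26  S^6(Z)

Answer: normal form = S^6(Z)  (in 26 steps)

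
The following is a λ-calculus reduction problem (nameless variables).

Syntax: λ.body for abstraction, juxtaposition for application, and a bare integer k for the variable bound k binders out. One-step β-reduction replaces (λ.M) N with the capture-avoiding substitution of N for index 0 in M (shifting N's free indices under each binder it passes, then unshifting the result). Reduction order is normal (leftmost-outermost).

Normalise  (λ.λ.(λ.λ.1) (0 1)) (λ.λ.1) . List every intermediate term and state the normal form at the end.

Answer: normal form = λ.λ.1 (λ.λ.1)  (in 2 steps)

Reduction:
  start: (λ.λ.(λ.λ.1) (0 1)) (λ.λ.1)
  →1  λ.(λ.λ.1) (0 (λ.λ.1))
  →2  λ.λ.1 (λ.λ.1)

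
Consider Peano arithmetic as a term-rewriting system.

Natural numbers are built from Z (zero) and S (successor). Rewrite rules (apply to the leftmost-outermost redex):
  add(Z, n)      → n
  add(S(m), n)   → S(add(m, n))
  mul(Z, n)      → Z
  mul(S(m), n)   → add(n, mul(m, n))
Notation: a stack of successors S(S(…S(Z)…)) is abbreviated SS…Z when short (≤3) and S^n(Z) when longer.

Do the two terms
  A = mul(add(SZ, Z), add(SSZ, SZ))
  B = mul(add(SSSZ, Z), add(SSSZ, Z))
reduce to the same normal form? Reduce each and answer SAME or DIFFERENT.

Answer: DIFFERENT — A ⇓ SSSZ, B ⇓ S^9(Z)

Reduction:
Term A:
  start: mul(add(SZ, Z), add(SSZ, SZ))
  step 1: mul(S(add(Z, Z)), add(SSZ, SZ))
  step 2: add(add(SSZ, SZ), mul(add(Z, Z), add(SSZ, SZ)))
  step 3: add(S(add(SZ, SZ)), mul(add(Z, Z), add(SSZ, SZ)))
  step 4: S(add(add(SZ, SZ), mul(add(Z, Z), add(SSZ, SZ))))
  step 5: S(add(S(add(Z, SZ)), mul(add(Z, Z), add(SSZ, SZ))))
  step 6: S(S(add(add(Z, SZ), mul(add(Z, Z), add(SSZ, SZ)))))
  step 7: S(S(add(SZ, mul(add(Z, Z), add(SSZ, SZ)))))
  step 8: S(S(S(add(Z, mul(add(Z, Z), add(SSZ, SZ))))))
  step 9: S(S(S(mul(add(Z, Z), add(SSZ, SZ)))))
  step 10: S(S(S(mul(Z, add(SSZ, SZ)))))
  step 11: SSSZ

Term B:
  start: mul(add(SSSZ, Z), add(SSSZ, Z))
  step 1: mul(S(add(SSZ, Z)), add(SSSZ, Z))
  step 2: add(add(SSSZ, Z), mul(add(SSZ, Z), add(SSSZ, Z)))
  step 3: add(S(add(SSZ, Z)), mul(add(SSZ, Z), add(SSSZ, Z)))
  step 4: S(add(add(SSZ, Z), mul(add(SSZ, Z), add(SSSZ, Z))))
  step 5: S(add(S(add(SZ, Z)), mul(add(SSZ, Z), add(SSSZ, Z))))
  step 6: S(S(add(add(SZ, Z), mul(add(SSZ, Z), add(SSSZ, Z)))))
  step 7: S(S(add(S(add(Z, Z)), mul(add(SSZ, Z), add(SSSZ, Z)))))
  step 8: S(S(S(add(add(Z, Z), mul(add(SSZ, Z), add(SSSZ, Z))))))
  step 9: S(S(S(add(Z, mul(add(SSZ, Z), add(SSSZ, Z))))))
  step 10: S(S(S(mul(add(SSZ, Z), add(SSSZ, Z)))))
  step 11: S(S(S(mul(S(add(SZ, Z)), add(SSSZ, Z)))))
  step 12: S(S(S(add(add(SSSZ, Z), mul(add(SZ, Z), add(SSSZ, Z))))))
  step 13: S(S(S(add(S(add(SSZ, Z)), mul(add(SZ, Z), add(SSSZ, Z))))))
  step 14: S(S(S(S(add(add(SSZ, Z), mul(add(SZ, Z), add(SSSZ, Z)))))))
  step 15: S(S(S(S(add(S(add(SZ, Z)), mul(add(SZ, Z), add(SSSZ, Z)))))))
  step 16: S(S(S(S(S(add(add(SZ, Z), mul(add(SZ, Z), add(SSSZ, Z))))))))
  step 17: S(S(S(S(S(add(S(add(Z, Z)), mul(add(SZ, Z), add(SSSZ, Z))))))))
  step 18: S(S(S(S(S(S(add(add(Z, Z), mul(add(SZ, Z), add(SSSZ, Z)))))))))
  step 19: S(S(S(S(S(S(add(Z, mul(add(SZ, Z), add(SSSZ, Z)))))))))
  step 20: S(S(S(S(S(S(mul(add(SZ, Z), add(SSSZ, Z))))))))
  step 21: S(S(S(S(S(S(mul(S(add(Z, Z)), add(SSSZ, Z))))))))
  step 22: S(S(S(S(S(S(add(add(SSSZ, Z), mul(add(Z, Z), add(SSSZ, Z)))))))))
  step 23: S(S(S(S(S(S(add(S(add(SSZ, Z)), mul(add(Z, Z), add(SSSZ, Z)))))))))
  step 24: S(S(S(S(S(S(S(add(add(SSZ, Z), mul(add(Z, Z), add(SSSZ, Z))))))))))
  step 25: S(S(S(S(S(S(S(add(S(add(SZ, Z)), mul(add(Z, Z), add(SSSZ, Z))))))))))
  step 26: S(S(S(S(S(S(S(S(add(add(SZ, Z), mul(add(Z, Z), add(SSSZ, Z)))))))))))
  step 27: S(S(S(S(S(S(S(S(add(S(add(Z, Z)), mul(add(Z, Z), add(SSSZ, Z)))))))))))
  step 28: S(S(S(S(S(S(S(S(S(add(add(Z, Z), mul(add(Z, Z), add(SSSZ, Z))))))))))))
  step 29: S(S(S(S(S(S(S(S(S(add(Z, mul(add(Z, Z), add(SSSZ, Z))))))))))))
  step 30: S(S(S(S(S(S(S(S(S(mul(add(Z, Z), add(SSSZ, Z)))))))))))
  step 31: S(S(S(S(S(S(S(S(S(mul(Z, add(SSSZ, Z)))))))))))
  step 32: S^9(Z)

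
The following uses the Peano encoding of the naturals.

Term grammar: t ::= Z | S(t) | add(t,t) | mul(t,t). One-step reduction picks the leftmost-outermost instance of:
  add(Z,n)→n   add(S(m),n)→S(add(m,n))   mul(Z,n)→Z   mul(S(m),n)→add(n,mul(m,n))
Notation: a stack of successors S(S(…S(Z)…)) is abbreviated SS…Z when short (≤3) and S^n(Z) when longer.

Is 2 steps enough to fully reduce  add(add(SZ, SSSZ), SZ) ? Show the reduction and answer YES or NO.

  start: add(add(SZ, SSSZ), SZ)
  [1] add(S(add(Z, SSSZ)), SZ)
  [2] S(add(add(Z, SSSZ), SZ))

Answer: NO — after 2 steps the term is S(add(add(Z, SSSZ), SZ)), not yet normal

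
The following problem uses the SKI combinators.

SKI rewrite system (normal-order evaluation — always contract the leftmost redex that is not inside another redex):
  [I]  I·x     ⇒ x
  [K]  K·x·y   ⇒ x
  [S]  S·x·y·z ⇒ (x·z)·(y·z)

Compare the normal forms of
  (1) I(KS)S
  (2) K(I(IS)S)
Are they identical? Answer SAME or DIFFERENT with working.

Answer: DIFFERENT — A ⇓ S, B ⇓ K(SS)

Reduction:
Term A:
  start: I(KS)S
  [1] KSS
  [2] S

Term B:
  start: K(I(IS)S)
  [1] K(ISS)
  [2] K(SS)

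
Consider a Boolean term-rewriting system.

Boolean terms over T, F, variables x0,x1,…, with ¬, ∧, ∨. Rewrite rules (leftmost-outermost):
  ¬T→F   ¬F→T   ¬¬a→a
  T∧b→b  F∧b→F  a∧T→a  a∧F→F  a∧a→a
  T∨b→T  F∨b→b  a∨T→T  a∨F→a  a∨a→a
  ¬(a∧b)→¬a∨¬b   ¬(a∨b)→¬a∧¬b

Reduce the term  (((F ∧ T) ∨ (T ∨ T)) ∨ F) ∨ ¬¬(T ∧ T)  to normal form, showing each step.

  start: (((F ∧ T) ∨ (T ∨ T)) ∨ F) ∨ ¬¬(T ∧ T)
  →1  ((F ∧ T) ∨ (T ∨ T)) ∨ ¬¬(T ∧ T)
  →2  (F ∨ (T ∨ T)) ∨ ¬¬(T ∧ T)
  →3  (T ∨ T) ∨ ¬¬(T ∧ T)
  →4  T ∨ ¬¬(T ∧ T)
  →5  T

Answer: normal form = T  (in 5 steps)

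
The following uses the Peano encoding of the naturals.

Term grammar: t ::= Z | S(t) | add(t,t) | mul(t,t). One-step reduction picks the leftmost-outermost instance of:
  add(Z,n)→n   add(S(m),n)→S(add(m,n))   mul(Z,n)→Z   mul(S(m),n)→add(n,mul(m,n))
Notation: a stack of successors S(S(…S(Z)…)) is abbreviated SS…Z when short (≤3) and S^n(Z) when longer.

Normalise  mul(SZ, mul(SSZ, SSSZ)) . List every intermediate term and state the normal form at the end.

  start: mul(SZ, mul(SSZ, SSSZ))
  step 1: add(mul(SSZ, SSSZ), mul(Z, mul(SSZ, SSSZ)))
  step 2: add(add(SSSZ, mul(SZ, SSSZ)), mul(Z, mul(SSZ, SSSZ)))
  step 3: add(S(add(SSZ, mul(SZ, SSSZ))), mul(Z, mul(SSZ, SSSZ)))
  step 4: S(add(add(SSZ, mul(SZ, SSSZ)), mul(Z, mul(SSZ, SSSZ))))
  step 5: S(add(S(add(SZ, mul(SZ, SSSZ))), mul(Z, mul(SSZ, SSSZ))))
  step 6: S(S(add(add(SZ, mul(SZ, SSSZ)), mul(Z, mul(SSZ, SSSZ)))))
  step 7: S(S(add(S(add(Z, mul(SZ, SSSZ))), mul(Z, mul(SSZ, SSSZ)))))
  step 8: S(S(S(add(add(Z, mul(SZ, SSSZ)), mul(Z, mul(SSZ, SSSZ))))))
  step 9: S(S(S(add(mul(SZ, SSSZ), mul(Z, mul(SSZ, SSSZ))))))
  step 10: S(S(S(add(add(SSSZ, mul(Z, SSSZ)), mul(Z, mul(SSZ, SSSZ))))))
  step 11: S(S(S(add(S(add(SSZ, mul(Z, SSSZ))), mul(Z, mul(SSZ, SSSZ))))))
  step 12: S(S(S(S(add(add(SSZ, mul(Z, SSSZ)), mul(Z, mul(SSZ, SSSZ)))))))
  step 13: S(S(S(S(add(S(add(SZ, mul(Z, SSSZ))), mul(Z, mul(SSZ, SSSZ)))))))
  step 14: S(S(S(S(S(add(add(SZ, mul(Z, SSSZ)), mul(Z, mul(SSZ, SSSZ))))))))
  step 15: S(S(S(S(S(add(S(add(Z, mul(Z, SSSZ))), mul(Z, mul(SSZ, SSSZ))))))))
  step 16: S(S(S(S(S(S(add(add(Z, mul(Z, SSSZ)), mul(Z, mul(SSZ, SSSZ)))))))))
  step 17: S(S(S(S(S(S(add(mul(Z, SSSZ), mul(Z, mul(SSZ, SSSZ)))))))))
  step 18: S(S(S(S(S(S(add(Z, mul(Z, mul(SSZ, SSSZ)))))))))
  step 19: S(S(S(S(S(S(mul(Z, mul(SSZ, SSSZ))))))))
  step 20: S^6(Z)

Answer: normal form = S^6(Z)  (in 20 steps)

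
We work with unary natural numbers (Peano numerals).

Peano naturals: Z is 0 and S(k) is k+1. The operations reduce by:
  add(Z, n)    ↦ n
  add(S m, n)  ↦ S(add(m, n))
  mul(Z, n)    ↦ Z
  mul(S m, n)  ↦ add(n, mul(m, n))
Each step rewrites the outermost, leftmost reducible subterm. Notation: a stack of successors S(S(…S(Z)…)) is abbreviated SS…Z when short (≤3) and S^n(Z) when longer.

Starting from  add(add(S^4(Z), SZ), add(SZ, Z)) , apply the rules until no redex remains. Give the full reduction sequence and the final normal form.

  start: add(add(S^4(Z), SZ), add(SZ, Z))
  →1  add(S(add(SSSZ, SZ)), add(SZ, Z))
  →2  S(add(add(SSSZ, SZ), add(SZ, Z)))
  →3  S(add(S(add(SSZ, SZ)), add(SZ, Z)))
  →4  S(S(add(add(SSZ, SZ), add(SZ, Z))))
  →5  S(S(add(S(add(SZ, SZ)), add(SZ, Z))))
  →6  S(S(S(add(add(SZ, SZ), add(SZ, Z)))))
  →7  S(S(S(add(S(add(Z, SZ)), add(SZ, Z)))))
  →8  S(S(S(S(add(add(Z, SZ), add(SZ, Z))))))
  →9  S(S(S(S(add(SZ, add(SZ, Z))))))
  →10  S(S(S(S(S(add(Z, add(SZ, Z)))))))
  →11  S(S(S(S(S(add(SZ, Z))))))
  →12  S(S(S(S(S(S(add(Z, Z)))))))
  →13  S^6(Z)

Answer: normal form = S^6(Z)  (in 13 steps)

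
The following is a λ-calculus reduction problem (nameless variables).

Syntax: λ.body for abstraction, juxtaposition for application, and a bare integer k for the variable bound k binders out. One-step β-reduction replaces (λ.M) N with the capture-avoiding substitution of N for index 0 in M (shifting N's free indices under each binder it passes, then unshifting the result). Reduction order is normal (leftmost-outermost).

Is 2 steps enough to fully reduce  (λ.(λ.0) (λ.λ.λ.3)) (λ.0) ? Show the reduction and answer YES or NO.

Answer: YES — reaches normal form λ.λ.λ.λ.0 in 2 ≤ 2 steps

Reduction:
  start: (λ.(λ.0) (λ.λ.λ.3)) (λ.0)
  step 1: (λ.0) (λ.λ.λ.λ.0)
  step 2: λ.λ.λ.λ.0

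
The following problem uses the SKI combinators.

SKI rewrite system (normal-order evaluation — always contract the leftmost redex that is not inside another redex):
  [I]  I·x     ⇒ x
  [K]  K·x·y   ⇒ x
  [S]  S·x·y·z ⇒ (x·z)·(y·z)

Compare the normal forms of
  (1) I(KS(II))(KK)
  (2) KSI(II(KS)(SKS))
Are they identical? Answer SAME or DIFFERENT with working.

Term A:
  start: I(KS(II))(KK)
  [1] KS(II)(KK)
  [2] S(KK)

Term B:
  start: KSI(II(KS)(SKS))
  [1] S(II(KS)(SKS))
  [2] S(I(KS)(SKS))
  [3] S(KS(SKS))
  [4] SS

Answer: DIFFERENT — A ⇓ S(KK), B ⇓ SS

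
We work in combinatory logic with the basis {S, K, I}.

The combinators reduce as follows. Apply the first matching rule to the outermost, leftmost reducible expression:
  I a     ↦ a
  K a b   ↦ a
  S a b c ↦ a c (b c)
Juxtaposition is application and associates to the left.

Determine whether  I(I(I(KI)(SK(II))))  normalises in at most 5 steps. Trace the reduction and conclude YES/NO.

  start: I(I(I(KI)(SK(II))))
  →1  I(I(KI)(SK(II)))
  →2  I(KI)(SK(II))
  →3  KI(SK(II))
  →4  I

Answer: YES — reaches normal form I in 4 ≤ 5 steps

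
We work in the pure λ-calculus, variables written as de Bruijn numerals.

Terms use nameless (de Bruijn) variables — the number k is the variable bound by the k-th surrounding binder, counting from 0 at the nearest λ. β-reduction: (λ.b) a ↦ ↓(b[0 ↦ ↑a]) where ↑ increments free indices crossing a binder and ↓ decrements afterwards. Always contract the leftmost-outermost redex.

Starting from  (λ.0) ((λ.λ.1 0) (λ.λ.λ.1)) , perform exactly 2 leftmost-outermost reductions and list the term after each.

Answer: after 2 steps: λ.(λ.λ.λ.1) 0

Derivation:
  start: (λ.0) ((λ.λ.1 0) (λ.λ.λ.1))
  [1] (λ.λ.1 0) (λ.λ.λ.1)
  [2] λ.(λ.λ.λ.1) 0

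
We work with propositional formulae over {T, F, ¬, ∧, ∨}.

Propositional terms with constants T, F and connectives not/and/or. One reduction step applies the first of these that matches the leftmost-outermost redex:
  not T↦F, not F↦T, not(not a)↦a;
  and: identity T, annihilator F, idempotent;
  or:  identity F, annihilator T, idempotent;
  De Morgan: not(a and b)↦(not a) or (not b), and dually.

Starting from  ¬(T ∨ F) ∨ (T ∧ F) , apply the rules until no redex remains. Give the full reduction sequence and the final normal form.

  start: ¬(T ∨ F) ∨ (T ∧ F)
  →1  (¬T ∧ ¬F) ∨ (T ∧ F)
  →2  (F ∧ ¬F) ∨ (T ∧ F)
  →3  F ∨ (T ∧ F)
  →4  T ∧ F
  →5  F

Answer: normal form = F  (in 5 steps)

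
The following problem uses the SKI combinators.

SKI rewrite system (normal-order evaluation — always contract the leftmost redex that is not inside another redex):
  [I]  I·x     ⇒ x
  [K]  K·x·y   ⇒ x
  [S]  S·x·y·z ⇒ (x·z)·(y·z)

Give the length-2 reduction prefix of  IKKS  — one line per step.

Answer: after 2 steps: K

Derivation:
  start: IKKS
  [1] KKS
  [2] K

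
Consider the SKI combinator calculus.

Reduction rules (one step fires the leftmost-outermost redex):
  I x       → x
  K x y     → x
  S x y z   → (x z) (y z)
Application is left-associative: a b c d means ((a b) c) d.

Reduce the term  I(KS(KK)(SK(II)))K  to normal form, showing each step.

  start: I(KS(KK)(SK(II)))K
  step 1: KS(KK)(SK(II))K
  step 2: S(SK(II))K
  step 3: S(SKI)K

Answer: normal form = S(SKI)K  (in 3 steps)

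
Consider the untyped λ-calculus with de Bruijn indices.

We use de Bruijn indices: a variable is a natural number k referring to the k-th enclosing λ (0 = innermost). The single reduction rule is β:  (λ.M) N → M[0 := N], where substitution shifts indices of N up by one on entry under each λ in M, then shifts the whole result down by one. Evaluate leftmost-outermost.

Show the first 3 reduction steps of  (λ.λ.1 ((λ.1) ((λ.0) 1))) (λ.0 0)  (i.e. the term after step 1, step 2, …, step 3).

Answer: after 3 steps: λ.0 ((λ.1) ((λ.0) (λ.0 0)))

Working:
  start: (λ.λ.1 ((λ.1) ((λ.0) 1))) (λ.0 0)
  step 1: λ.(λ.0 0) ((λ.1) ((λ.0) (λ.0 0)))
  step 2: λ.(λ.1) ((λ.0) (λ.0 0)) ((λ.1) ((λ.0) (λ.0 0)))
  step 3: λ.0 ((λ.1) ((λ.0) (λ.0 0)))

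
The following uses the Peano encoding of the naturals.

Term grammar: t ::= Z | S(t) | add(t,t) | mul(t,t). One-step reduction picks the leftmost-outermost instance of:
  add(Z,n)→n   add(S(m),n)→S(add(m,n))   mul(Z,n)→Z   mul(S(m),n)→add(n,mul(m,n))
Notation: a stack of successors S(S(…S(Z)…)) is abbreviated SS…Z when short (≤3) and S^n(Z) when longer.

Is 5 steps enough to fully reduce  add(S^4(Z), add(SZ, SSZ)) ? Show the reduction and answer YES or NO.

Answer: NO — after 5 steps the term is S(S(S(S(add(SZ, SSZ))))), not yet normal

Working:
  start: add(S^4(Z), add(SZ, SSZ))
  [1] S(add(SSSZ, add(SZ, SSZ)))
  [2] S(S(add(SSZ, add(SZ, SSZ))))
  [3] S(S(S(add(SZ, add(SZ, SSZ)))))
  [4] S(S(S(S(add(Z, add(SZ, SSZ))))))
  [5] S(S(S(S(add(SZ, SSZ)))))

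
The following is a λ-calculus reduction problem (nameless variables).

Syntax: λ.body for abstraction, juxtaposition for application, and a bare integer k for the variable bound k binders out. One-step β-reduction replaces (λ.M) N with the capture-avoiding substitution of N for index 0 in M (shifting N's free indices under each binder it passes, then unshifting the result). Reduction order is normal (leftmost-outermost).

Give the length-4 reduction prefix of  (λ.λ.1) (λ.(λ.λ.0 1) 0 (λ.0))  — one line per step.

Answer: after 4 steps: λ.λ.0

Derivation:
  start: (λ.λ.1) (λ.(λ.λ.0 1) 0 (λ.0))
  [1] λ.λ.(λ.λ.0 1) 0 (λ.0)
  [2] λ.λ.(λ.0 1) (λ.0)
  [3] λ.λ.(λ.0) 0
  [4] λ.λ.0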